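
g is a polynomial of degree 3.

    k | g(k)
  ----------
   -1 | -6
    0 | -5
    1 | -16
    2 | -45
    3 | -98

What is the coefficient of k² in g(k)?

-6

First differences: 1, -11, -29, -53. Second differences: -12, -18, -24. Third differences: -6, -6.
Level-3 differences are constant, so g has degree 3.
Fitting a degree-3 polynomial gives g(k) = -k³ - 6k² - 4k - 5.
The coefficient of k² is -6.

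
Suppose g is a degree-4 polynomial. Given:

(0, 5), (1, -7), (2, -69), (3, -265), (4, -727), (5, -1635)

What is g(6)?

-3217

Write g(n) = an^4 + bn³ + cn² + dn + e; the 6 given values yield a linear system in the 5 coefficients.
Solving, g(n) = -2n^4 - 2n³ - 5n² - 3n + 5.
Then g(6) = -3217.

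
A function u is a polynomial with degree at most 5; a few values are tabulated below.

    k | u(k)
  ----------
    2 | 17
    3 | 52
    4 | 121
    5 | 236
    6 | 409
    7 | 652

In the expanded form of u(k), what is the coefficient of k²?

-1

Write u(k) = ak^5 + bk^4 + ck³ + dk² + ek + p; the 6 given values yield a linear system in the 6 coefficients.
Solving, the top 2 coefficients vanish, and u(k) = 2k³ - k² + 2k + 1.
The coefficient of k² is -1.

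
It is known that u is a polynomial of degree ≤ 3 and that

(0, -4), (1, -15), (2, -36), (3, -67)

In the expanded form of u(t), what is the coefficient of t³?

Write u(t) = at³ + bt² + ct + d; the 4 given values yield a linear system in the 4 coefficients.
Solving, the leading coefficient vanishes, and u(t) = -5t² - 6t - 4.
The coefficient of t³ is 0.

0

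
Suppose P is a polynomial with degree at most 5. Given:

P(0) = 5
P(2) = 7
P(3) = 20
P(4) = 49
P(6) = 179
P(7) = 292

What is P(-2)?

-5

Write P(t) = at^5 + bt^4 + ct³ + dt² + et + p; the 6 given values yield a linear system in the 6 coefficients.
Solving, the top 2 coefficients vanish, and P(t) = t³ - t² - t + 5.
Then P(-2) = -5.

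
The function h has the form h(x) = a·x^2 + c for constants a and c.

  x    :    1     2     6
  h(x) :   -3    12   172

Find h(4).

From h(1) = -3 and h(2) = 12: 1a + c = -3 and 4a + c = 12.
Subtracting: 3a = 15, so a = 5; then c = -3 − 5·1 = -8.
So h(x) = 5x² − 8, and h(4) = 72.

72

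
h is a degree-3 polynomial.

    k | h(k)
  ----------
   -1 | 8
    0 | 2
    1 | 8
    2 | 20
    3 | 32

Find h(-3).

First differences: -6, 6, 12, 12. Second differences: 12, 6, 0. Third differences: -6, -6.
Level-3 differences are constant, so h has degree 3.
Fitting a degree-3 polynomial gives h(k) = -k³ + 6k² + k + 2.
Then h(-3) = 80.

80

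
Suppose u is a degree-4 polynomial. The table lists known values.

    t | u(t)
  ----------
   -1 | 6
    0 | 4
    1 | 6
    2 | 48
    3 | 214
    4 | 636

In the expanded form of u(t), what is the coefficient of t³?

2

First differences: -2, 2, 42, 166, 422. Second differences: 4, 40, 124, 256. Third differences: 36, 84, 132. Fourth differences: 48, 48.
Level-4 differences are constant, so u has degree 4.
Fitting a degree-4 polynomial gives u(t) = 2t^4 + 2t³ - 2t + 4.
The coefficient of t³ is 2.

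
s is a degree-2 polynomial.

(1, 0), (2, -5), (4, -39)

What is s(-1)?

-14

Write s(t) = at² + bt + c; the 3 given values yield a linear system in the 3 coefficients.
Solving, s(t) = -4t² + 7t - 3.
Then s(-1) = -14.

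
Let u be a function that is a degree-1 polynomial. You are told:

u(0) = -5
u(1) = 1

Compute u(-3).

Write u(k) = ak + b; the 2 given values yield a linear system in the 2 coefficients.
Solving, u(k) = 6k - 5.
Then u(-3) = -23.

-23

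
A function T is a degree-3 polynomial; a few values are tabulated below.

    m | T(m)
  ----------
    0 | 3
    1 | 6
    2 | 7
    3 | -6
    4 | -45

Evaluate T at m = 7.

-438

First differences: 3, 1, -13, -39. Second differences: -2, -14, -26. Third differences: -12, -12.
Level-3 differences are constant, so T has degree 3.
Fitting a degree-3 polynomial gives T(m) = -2m³ + 5m² + 3.
Then T(7) = -438.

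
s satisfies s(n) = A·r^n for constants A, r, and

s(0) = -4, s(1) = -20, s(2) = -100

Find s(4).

-2500

Consecutive ratio: -20/(-4) = 5, and -100/(-20) = 5, so r = 5.
Then A·5^0 = -4 gives A = -4, and s(n) = -4·5^n.
s(4) = -4·5^4 = -2500.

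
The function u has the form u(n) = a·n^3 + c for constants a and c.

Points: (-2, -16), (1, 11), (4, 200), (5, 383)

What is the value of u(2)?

From u(-2) = -16 and u(1) = 11: -8a + c = -16 and 1a + c = 11.
Subtracting: 9a = 27, so a = 3; then c = -16 − 3·(-8) = 8.
So u(n) = 3n³ + 8, and u(2) = 32.

32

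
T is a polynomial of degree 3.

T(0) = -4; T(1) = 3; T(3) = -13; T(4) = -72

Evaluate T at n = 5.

Write T(n) = an³ + bn² + cn + d; the 4 given values yield a linear system in the 4 coefficients.
Solving, T(n) = -3n³ + 7n² + 3n - 4.
Then T(5) = -189.

-189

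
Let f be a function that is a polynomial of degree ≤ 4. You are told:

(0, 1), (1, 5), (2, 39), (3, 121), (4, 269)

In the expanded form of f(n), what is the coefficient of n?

-5

First differences: 4, 34, 82, 148. Second differences: 30, 48, 66. Third differences: 18, 18.
Level-3 differences are constant, so f has degree 3.
Fitting a degree-3 polynomial gives f(n) = 3n³ + 6n² - 5n + 1.
The coefficient of n is -5.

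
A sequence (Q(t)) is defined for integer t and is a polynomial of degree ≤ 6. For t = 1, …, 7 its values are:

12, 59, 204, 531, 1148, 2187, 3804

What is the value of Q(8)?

6179

Write Q(t) = at^6 + bt^5 + ct^4 + dt³ + et² + pt + q; the 7 given values yield a linear system in the 7 coefficients.
Solving, the top 2 coefficients vanish, and Q(t) = t^4 + 4t³ + 4t + 3.
Then Q(8) = 6179.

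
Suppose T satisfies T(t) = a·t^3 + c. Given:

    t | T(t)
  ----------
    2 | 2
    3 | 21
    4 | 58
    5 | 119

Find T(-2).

-14

From T(2) = 2 and T(3) = 21: 8a + c = 2 and 27a + c = 21.
Subtracting: 19a = 19, so a = 1; then c = 2 − 1·8 = -6.
So T(t) = 1t³ − 6, and T(-2) = -14.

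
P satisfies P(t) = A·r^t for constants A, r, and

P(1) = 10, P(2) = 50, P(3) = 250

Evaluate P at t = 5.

6250

Consecutive ratio: 50/10 = 5, and 250/50 = 5, so r = 5.
Then A·5^1 = 10 gives A = 2, and P(t) = 2·5^t.
P(5) = 2·5^5 = 6250.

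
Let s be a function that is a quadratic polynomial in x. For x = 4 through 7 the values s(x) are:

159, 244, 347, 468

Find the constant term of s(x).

First differences: 85, 103, 121. Second differences: 18, 18.
Level-2 differences are constant, so s has degree 2.
Fitting a degree-2 polynomial gives s(x) = 9x² + 4x - 1.
The constant term is s(0) = -1.

-1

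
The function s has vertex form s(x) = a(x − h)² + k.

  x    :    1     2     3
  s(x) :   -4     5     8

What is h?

3

First differences 9, 3; second difference -6 = 2a, so a = -3.
Expanding, the x-coefficient is −2ah = 6h; matching it to the data gives h = 3, and then k = 8.
So s(x) = -3(x − 3)² + 8.
Hence h = 3.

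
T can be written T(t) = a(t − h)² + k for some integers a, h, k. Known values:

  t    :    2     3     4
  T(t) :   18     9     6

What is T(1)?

First differences -9, -3; second difference 6 = 2a, so a = 3.
Expanding, the t-coefficient is −2ah = -6h; matching it to the data gives h = 4, and then k = 6.
So T(t) = 3(t − 4)² + 6.
T(1) = 3·(-3)² + 6 = 33.

33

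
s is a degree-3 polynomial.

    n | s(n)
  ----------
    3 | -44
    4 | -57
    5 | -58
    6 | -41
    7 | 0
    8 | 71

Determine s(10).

First differences: -13, -1, 17, 41, 71. Second differences: 12, 18, 24, 30. Third differences: 6, 6, 6.
Level-3 differences are constant, so s has degree 3.
Fitting a degree-3 polynomial gives s(n) = n³ - 6n² - 8n + 7.
Then s(10) = 327.

327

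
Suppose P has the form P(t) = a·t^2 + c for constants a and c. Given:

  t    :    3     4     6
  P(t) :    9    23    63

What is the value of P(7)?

From P(3) = 9 and P(4) = 23: 9a + c = 9 and 16a + c = 23.
Subtracting: 7a = 14, so a = 2; then c = 9 − 2·9 = -9.
So P(t) = 2t² − 9, and P(7) = 89.

89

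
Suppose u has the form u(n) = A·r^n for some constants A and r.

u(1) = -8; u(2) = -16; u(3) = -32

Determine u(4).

Consecutive ratio: -16/(-8) = 2, and -32/(-16) = 2, so r = 2.
Then A·2^1 = -8 gives A = -4, and u(n) = -4·2^n.
u(4) = -4·2^4 = -64.

-64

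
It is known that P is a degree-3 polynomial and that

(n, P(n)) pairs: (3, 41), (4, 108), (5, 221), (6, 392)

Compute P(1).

Write P(n) = an³ + bn² + cn + d; the 4 given values yield a linear system in the 4 coefficients.
Solving, P(n) = 2n³ - n² - 4.
Then P(1) = -3.

-3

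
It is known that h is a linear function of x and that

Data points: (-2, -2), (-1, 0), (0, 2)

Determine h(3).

First differences: 2, 2.
Level-1 differences are constant, so h has degree 1.
Fitting a degree-1 polynomial gives h(x) = 2x + 2.
Then h(3) = 8.

8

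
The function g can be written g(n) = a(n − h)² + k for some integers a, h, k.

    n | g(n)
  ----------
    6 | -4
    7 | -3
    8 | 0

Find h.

First differences 1, 3; second difference 2 = 2a, so a = 1.
Expanding, the n-coefficient is −2ah = -2h; matching it to the data gives h = 6, and then k = -4.
So g(n) = 1(n − 6)² − 4.
Hence h = 6.

6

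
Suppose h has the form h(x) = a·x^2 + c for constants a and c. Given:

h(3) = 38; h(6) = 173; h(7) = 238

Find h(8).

313

From h(3) = 38 and h(6) = 173: 9a + c = 38 and 36a + c = 173.
Subtracting: 27a = 135, so a = 5; then c = 38 − 5·9 = -7.
So h(x) = 5x² − 7, and h(8) = 313.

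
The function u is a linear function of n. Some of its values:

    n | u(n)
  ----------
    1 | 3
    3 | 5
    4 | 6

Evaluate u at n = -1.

Write u(n) = an + b; the 3 given values yield a linear system in the 2 coefficients.
Solving, u(n) = n + 2.
Then u(-1) = 1.

1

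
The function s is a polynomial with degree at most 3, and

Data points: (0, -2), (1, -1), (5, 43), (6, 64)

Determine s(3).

Write s(m) = am³ + bm² + cm + d; the 4 given values yield a linear system in the 4 coefficients.
Solving, the leading coefficient vanishes, and s(m) = 2m² - m - 2.
Then s(3) = 13.

13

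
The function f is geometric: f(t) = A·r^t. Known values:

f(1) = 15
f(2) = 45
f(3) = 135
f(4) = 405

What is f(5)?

Consecutive ratio: 45/15 = 3, and 135/45 = 3, so r = 3.
Then A·3^1 = 15 gives A = 5, and f(t) = 5·3^t.
f(5) = 5·3^5 = 1215.

1215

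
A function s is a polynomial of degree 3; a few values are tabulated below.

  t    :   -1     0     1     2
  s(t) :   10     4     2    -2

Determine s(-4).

112

Write s(t) = at³ + bt² + ct + d; the 4 given values yield a linear system in the 4 coefficients.
Solving, s(t) = -t³ + 2t² - 3t + 4.
Then s(-4) = 112.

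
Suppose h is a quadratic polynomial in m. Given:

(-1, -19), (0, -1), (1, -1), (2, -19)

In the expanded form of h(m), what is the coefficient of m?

Write h(m) = am² + bm + c; the 4 given values yield a linear system in the 3 coefficients.
Solving, h(m) = -9m² + 9m - 1.
The coefficient of m is 9.

9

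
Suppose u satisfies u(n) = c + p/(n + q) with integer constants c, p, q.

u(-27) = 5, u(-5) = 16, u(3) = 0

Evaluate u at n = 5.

(u(n) − c)(n + q) = p for each data point; the three points give a linear system in c and q, then p follows.
Solving: c = 4, q = 3, p = -24, so u(n) = 4 − 24/(n + 3).
Then u(5) = 4 − 24/8 = 1.

1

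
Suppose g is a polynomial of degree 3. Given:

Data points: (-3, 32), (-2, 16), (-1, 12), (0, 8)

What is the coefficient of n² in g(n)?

Write g(n) = an³ + bn² + cn + d; the 4 given values yield a linear system in the 4 coefficients.
Solving, g(n) = -2n³ - 6n² - 8n + 8.
The coefficient of n² is -6.

-6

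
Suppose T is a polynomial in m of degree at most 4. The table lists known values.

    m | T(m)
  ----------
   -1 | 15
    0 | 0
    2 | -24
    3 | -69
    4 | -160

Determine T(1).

Write T(m) = am^4 + bm³ + cm² + dm + e; the 5 given values yield a linear system in the 5 coefficients.
Solving, the leading coefficient vanishes, and T(m) = -3m³ + 4m² - 8m.
Then T(1) = -7.

-7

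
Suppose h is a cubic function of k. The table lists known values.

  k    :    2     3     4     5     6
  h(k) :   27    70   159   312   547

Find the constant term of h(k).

7

First differences: 43, 89, 153, 235. Second differences: 46, 64, 82. Third differences: 18, 18.
Level-3 differences are constant, so h has degree 3.
Fitting a degree-3 polynomial gives h(k) = 3k³ - 4k² + 6k + 7.
The constant term is h(0) = 7.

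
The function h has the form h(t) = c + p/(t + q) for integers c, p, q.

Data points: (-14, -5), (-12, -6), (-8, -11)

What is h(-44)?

(h(t) − c)(t + q) = p for each data point; the three points give a linear system in c and q, then p follows.
Solving: c = -1, q = 4, p = 40, so h(t) = -1 + 40/(t + 4).
Then h(-44) = -1 + 40/(-40) = -2.

-2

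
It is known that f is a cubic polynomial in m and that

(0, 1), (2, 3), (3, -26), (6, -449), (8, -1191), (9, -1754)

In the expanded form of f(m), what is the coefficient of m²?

Write f(m) = am³ + bm² + cm + d; the 6 given values yield a linear system in the 4 coefficients.
Solving, f(m) = -3m³ + 5m² + 3m + 1.
The coefficient of m² is 5.

5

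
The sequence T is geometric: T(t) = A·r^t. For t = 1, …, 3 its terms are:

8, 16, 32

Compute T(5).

128

Consecutive ratio: 16/8 = 2, and 32/16 = 2, so r = 2.
Then A·2^1 = 8 gives A = 4, and T(t) = 4·2^t.
T(5) = 4·2^5 = 128.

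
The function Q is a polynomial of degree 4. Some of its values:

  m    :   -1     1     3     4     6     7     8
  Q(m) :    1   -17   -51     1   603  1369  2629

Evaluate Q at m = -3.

Write Q(m) = am^4 + bm³ + cm² + dm + e; the 7 given values yield a linear system in the 5 coefficients.
Solving, Q(m) = m^4 - 2m³ - 6m² - 7m - 3.
Then Q(-3) = 99.

99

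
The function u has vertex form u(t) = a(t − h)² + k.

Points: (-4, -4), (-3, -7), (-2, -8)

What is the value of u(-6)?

First differences -3, -1; second difference 2 = 2a, so a = 1.
Expanding, the t-coefficient is −2ah = -2h; matching it to the data gives h = -2, and then k = -8.
So u(t) = 1(t + 2)² − 8.
u(-6) = 1·(-4)² − 8 = 8.

8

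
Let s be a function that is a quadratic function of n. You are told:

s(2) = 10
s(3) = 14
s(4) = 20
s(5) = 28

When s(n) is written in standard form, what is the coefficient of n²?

Write s(n) = an² + bn + c; the 4 given values yield a linear system in the 3 coefficients.
Solving, s(n) = n² - n + 8.
The coefficient of n² is 1.

1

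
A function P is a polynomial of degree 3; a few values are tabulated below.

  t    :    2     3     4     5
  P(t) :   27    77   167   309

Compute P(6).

515

Write P(t) = at³ + bt² + ct + d; the 4 given values yield a linear system in the 4 coefficients.
Solving, P(t) = 2t³ + 2t² + 2t - 1.
Then P(6) = 515.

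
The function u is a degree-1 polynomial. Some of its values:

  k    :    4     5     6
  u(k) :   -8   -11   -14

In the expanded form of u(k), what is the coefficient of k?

First differences: -3, -3.
Level-1 differences are constant, so u has degree 1.
Fitting a degree-1 polynomial gives u(k) = -3k + 4.
The coefficient of k is -3.

-3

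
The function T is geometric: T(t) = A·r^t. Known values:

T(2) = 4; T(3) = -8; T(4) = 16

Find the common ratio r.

-2

Consecutive ratio: -8/4 = -2, and 16/(-8) = -2, so r = -2.
Then A·(-2)^2 = 4 gives A = 1, and T(t) = 1·(-2)^t.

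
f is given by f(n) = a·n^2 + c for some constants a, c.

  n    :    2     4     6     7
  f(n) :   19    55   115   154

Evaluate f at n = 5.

82

From f(2) = 19 and f(4) = 55: 4a + c = 19 and 16a + c = 55.
Subtracting: 12a = 36, so a = 3; then c = 19 − 3·4 = 7.
So f(n) = 3n² + 7, and f(5) = 82.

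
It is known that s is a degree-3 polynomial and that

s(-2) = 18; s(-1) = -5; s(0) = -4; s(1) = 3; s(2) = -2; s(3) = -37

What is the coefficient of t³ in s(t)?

First differences: -23, 1, 7, -5, -35. Second differences: 24, 6, -12, -30. Third differences: -18, -18, -18.
Level-3 differences are constant, so s has degree 3.
Fitting a degree-3 polynomial gives s(t) = -3t³ + 3t² + 7t - 4.
The coefficient of t³ is -3.

-3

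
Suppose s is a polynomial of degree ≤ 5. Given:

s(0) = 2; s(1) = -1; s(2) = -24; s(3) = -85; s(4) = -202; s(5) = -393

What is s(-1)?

First differences: -3, -23, -61, -117, -191. Second differences: -20, -38, -56, -74. Third differences: -18, -18, -18.
Level-3 differences are constant, so s has degree 3.
Fitting a degree-3 polynomial gives s(k) = -3k³ - k² + k + 2.
Then s(-1) = 3.

3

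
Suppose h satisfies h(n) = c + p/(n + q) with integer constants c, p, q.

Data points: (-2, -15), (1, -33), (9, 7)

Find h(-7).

(h(n) − c)(n + q) = p for each data point; the three points give a linear system in c and q, then p follows.
Solving: c = -3, q = -3, p = 60, so h(n) = -3 + 60/(n − 3).
Then h(-7) = -3 + 60/(-10) = -9.

-9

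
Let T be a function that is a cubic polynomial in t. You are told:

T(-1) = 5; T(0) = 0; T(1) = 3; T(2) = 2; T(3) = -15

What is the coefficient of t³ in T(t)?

-2

First differences: -5, 3, -1, -17. Second differences: 8, -4, -16. Third differences: -12, -12.
Level-3 differences are constant, so T has degree 3.
Fitting a degree-3 polynomial gives T(t) = -2t³ + 4t² + t.
The coefficient of t³ is -2.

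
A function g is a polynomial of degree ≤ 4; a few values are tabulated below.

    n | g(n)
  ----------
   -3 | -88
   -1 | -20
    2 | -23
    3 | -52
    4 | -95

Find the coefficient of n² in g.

Write g(n) = an^4 + bn³ + cn² + dn + e; the 5 given values yield a linear system in the 5 coefficients.
Solving, the top 2 coefficients vanish, and g(n) = -7n² + 6n - 7.
The coefficient of n² is -7.

-7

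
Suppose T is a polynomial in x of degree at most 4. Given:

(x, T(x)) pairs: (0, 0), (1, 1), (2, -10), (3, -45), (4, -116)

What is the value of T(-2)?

Write T(x) = ax^4 + bx³ + cx² + dx + e; the 5 given values yield a linear system in the 5 coefficients.
Solving, the leading coefficient vanishes, and T(x) = -2x³ + 3x.
Then T(-2) = 10.

10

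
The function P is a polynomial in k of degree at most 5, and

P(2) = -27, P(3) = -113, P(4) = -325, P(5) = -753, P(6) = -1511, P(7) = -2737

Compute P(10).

Write P(k) = ak^5 + bk^4 + ck³ + dk² + ek + p; the 6 given values yield a linear system in the 6 coefficients.
Solving, the leading coefficient vanishes, and P(k) = -k^4 - k³ + k² - 7k + 7.
Then P(10) = -10963.

-10963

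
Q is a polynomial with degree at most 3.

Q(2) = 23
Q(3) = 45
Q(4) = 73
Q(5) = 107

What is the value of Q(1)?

7

First differences: 22, 28, 34. Second differences: 6, 6.
Level-2 differences are constant, so Q has degree 2.
Fitting a degree-2 polynomial gives Q(m) = 3m² + 7m - 3.
Then Q(1) = 7.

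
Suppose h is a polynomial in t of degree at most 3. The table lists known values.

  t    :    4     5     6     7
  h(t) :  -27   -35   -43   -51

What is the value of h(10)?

-75

First differences: -8, -8, -8.
Level-1 differences are constant, so h has degree 1.
Fitting a degree-1 polynomial gives h(t) = -8t + 5.
Then h(10) = -75.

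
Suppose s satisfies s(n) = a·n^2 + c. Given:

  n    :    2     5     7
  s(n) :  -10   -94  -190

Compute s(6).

-138

From s(2) = -10 and s(5) = -94: 4a + c = -10 and 25a + c = -94.
Subtracting: 21a = -84, so a = -4; then c = -10 − (-4)·4 = 6.
So s(n) = -4n² + 6, and s(6) = -138.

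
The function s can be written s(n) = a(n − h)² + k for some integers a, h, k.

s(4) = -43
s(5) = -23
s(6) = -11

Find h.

First differences 20, 12; second difference -8 = 2a, so a = -4.
Expanding, the n-coefficient is −2ah = 8h; matching it to the data gives h = 7, and then k = -7.
So s(n) = -4(n − 7)² − 7.
Hence h = 7.

7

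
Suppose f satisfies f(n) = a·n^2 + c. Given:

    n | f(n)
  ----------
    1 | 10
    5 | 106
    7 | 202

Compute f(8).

From f(1) = 10 and f(5) = 106: 1a + c = 10 and 25a + c = 106.
Subtracting: 24a = 96, so a = 4; then c = 10 − 4·1 = 6.
So f(n) = 4n² + 6, and f(8) = 262.

262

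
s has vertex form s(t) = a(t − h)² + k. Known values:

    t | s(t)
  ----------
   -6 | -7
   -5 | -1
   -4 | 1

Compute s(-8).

-31

First differences 6, 2; second difference -4 = 2a, so a = -2.
Expanding, the t-coefficient is −2ah = 4h; matching it to the data gives h = -4, and then k = 1.
So s(t) = -2(t + 4)² + 1.
s(-8) = -2·(-4)² + 1 = -31.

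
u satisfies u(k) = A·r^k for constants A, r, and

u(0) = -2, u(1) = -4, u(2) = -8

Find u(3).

Consecutive ratio: -4/(-2) = 2, and -8/(-4) = 2, so r = 2.
Then A·2^0 = -2 gives A = -2, and u(k) = -2·2^k.
u(3) = -2·2^3 = -16.

-16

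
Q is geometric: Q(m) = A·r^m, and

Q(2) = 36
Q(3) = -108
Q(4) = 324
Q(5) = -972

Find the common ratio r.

-3

Consecutive ratio: -108/36 = -3, and 324/(-108) = -3, so r = -3.
Then A·(-3)^2 = 36 gives A = 4, and Q(m) = 4·(-3)^m.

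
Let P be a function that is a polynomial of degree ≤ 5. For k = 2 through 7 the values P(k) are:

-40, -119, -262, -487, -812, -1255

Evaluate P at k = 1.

-7

Write P(k) = ak^5 + bk^4 + ck³ + dk² + ek + p; the 6 given values yield a linear system in the 6 coefficients.
Solving, the top 2 coefficients vanish, and P(k) = -3k³ - 5k² + 3k - 2.
Then P(1) = -7.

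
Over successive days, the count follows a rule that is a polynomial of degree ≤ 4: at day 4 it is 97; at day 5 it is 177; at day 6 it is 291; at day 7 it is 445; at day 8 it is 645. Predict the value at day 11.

1581

Write the value at m as s(m).
First differences: 80, 114, 154, 200. Second differences: 34, 40, 46. Third differences: 6, 6.
Level-3 differences are constant, so s has degree 3.
Fitting a degree-3 polynomial gives s(m) = m³ + 2m² + m - 3.
Then s(11) = 1581.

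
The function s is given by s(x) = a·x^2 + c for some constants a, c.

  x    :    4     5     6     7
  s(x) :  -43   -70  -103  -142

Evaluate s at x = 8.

-187

From s(4) = -43 and s(5) = -70: 16a + c = -43 and 25a + c = -70.
Subtracting: 9a = -27, so a = -3; then c = -43 − (-3)·16 = 5.
So s(x) = -3x² + 5, and s(8) = -187.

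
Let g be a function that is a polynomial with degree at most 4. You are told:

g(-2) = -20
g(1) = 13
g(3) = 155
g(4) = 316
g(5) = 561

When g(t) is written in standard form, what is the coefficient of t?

Write g(t) = at^4 + bt³ + ct² + dt + e; the 5 given values yield a linear system in the 5 coefficients.
Solving, the leading coefficient vanishes, and g(t) = 3t³ + 6t² + 8t - 4.
The coefficient of t is 8.

8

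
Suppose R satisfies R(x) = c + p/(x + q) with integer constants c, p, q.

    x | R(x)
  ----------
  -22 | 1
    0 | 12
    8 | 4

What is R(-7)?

(R(x) − c)(x + q) = p for each data point; the three points give a linear system in c and q, then p follows.
Solving: c = 2, q = 2, p = 20, so R(x) = 2 + 20/(x + 2).
Then R(-7) = 2 + 20/(-5) = -2.

-2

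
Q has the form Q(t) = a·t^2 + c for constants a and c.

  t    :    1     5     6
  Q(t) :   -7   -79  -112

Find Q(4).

-52

From Q(1) = -7 and Q(5) = -79: 1a + c = -7 and 25a + c = -79.
Subtracting: 24a = -72, so a = -3; then c = -7 − (-3)·1 = -4.
So Q(t) = -3t² − 4, and Q(4) = -52.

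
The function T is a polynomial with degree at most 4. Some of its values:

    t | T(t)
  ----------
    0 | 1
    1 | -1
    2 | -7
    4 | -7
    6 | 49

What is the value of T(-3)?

Write T(t) = at^4 + bt³ + ct² + dt + e; the 5 given values yield a linear system in the 5 coefficients.
Solving, the leading coefficient vanishes, and T(t) = t³ - 5t² + 2t + 1.
Then T(-3) = -77.

-77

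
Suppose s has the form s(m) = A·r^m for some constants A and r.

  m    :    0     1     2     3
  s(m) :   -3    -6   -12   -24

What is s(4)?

Consecutive ratio: -6/(-3) = 2, and -12/(-6) = 2, so r = 2.
Then A·2^0 = -3 gives A = -3, and s(m) = -3·2^m.
s(4) = -3·2^4 = -48.

-48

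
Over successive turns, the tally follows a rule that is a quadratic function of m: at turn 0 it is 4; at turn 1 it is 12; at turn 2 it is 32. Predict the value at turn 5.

164

Write the value at m as f(m).
Write f(m) = am² + bm + c; the 3 given values yield a linear system in the 3 coefficients.
Solving, f(m) = 6m² + 2m + 4.
Then f(5) = 164.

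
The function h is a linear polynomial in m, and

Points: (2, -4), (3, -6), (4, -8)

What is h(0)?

0

Write h(m) = am + b; the 3 given values yield a linear system in the 2 coefficients.
Solving, h(m) = -2m.
Then h(0) = 0.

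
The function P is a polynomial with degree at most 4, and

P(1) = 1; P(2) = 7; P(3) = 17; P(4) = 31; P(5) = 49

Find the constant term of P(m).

First differences: 6, 10, 14, 18. Second differences: 4, 4, 4.
Level-2 differences are constant, so P has degree 2.
Fitting a degree-2 polynomial gives P(m) = 2m² - 1.
The constant term is P(0) = -1.

-1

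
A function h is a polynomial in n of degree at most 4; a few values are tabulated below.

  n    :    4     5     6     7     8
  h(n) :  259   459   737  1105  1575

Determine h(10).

2869

First differences: 200, 278, 368, 470. Second differences: 78, 90, 102. Third differences: 12, 12.
Level-3 differences are constant, so h has degree 3.
Fitting a degree-3 polynomial gives h(n) = 2n³ + 9n² - 3n - 1.
Then h(10) = 2869.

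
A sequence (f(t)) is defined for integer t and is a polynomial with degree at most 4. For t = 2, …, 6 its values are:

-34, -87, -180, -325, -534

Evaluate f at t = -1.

Write f(t) = at^4 + bt³ + ct² + dt + e; the 5 given values yield a linear system in the 5 coefficients.
Solving, the leading coefficient vanishes, and f(t) = -2t³ - 2t² - 5t.
Then f(-1) = 5.

5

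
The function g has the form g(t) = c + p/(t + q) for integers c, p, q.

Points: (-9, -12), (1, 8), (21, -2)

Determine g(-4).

(g(t) − c)(t + q) = p for each data point; the three points give a linear system in c and q, then p follows.
Solving: c = -4, q = 3, p = 48, so g(t) = -4 + 48/(t + 3).
Then g(-4) = -4 + 48/(-1) = -52.

-52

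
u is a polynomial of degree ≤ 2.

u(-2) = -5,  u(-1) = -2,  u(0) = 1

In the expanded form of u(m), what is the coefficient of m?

3

Write u(m) = am² + bm + c; the 3 given values yield a linear system in the 3 coefficients.
Solving, the leading coefficient vanishes, and u(m) = 3m + 1.
The coefficient of m is 3.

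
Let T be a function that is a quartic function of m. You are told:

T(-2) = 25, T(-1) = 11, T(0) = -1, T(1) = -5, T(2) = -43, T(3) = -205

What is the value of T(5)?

-1501

Write T(m) = am^4 + bm³ + cm² + dm + e; the 6 given values yield a linear system in the 5 coefficients.
Solving, T(m) = -2m^4 - 3m³ + 6m² - 5m - 1.
Then T(5) = -1501.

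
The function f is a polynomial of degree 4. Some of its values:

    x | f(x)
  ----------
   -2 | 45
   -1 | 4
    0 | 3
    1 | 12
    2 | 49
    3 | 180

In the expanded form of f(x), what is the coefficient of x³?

-1

First differences: -41, -1, 9, 37, 131. Second differences: 40, 10, 28, 94. Third differences: -30, 18, 66. Fourth differences: 48, 48.
Level-4 differences are constant, so f has degree 4.
Fitting a degree-4 polynomial gives f(x) = 2x^4 - x³ + 3x² + 5x + 3.
The coefficient of x³ is -1.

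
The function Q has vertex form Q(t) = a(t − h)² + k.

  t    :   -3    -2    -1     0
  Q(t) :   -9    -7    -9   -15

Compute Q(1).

First differences 2, -2, -6; second difference -4 = 2a, so a = -2.
Expanding, the t-coefficient is −2ah = 4h; matching it to the data gives h = -2, and then k = -7.
So Q(t) = -2(t + 2)² − 7.
Q(1) = -2·3² − 7 = -25.

-25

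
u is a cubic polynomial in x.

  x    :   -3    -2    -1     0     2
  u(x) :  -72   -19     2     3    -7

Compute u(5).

128

Write u(x) = ax³ + bx² + cx + d; the 5 given values yield a linear system in the 4 coefficients.
Solving, u(x) = 2x³ - 4x² - 5x + 3.
Then u(5) = 128.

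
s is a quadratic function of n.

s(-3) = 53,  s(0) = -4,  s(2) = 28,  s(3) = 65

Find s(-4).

Write s(n) = an² + bn + c; the 4 given values yield a linear system in the 3 coefficients.
Solving, s(n) = 7n² + 2n - 4.
Then s(-4) = 100.

100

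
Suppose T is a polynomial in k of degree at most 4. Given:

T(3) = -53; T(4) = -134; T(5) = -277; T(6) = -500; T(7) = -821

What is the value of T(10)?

-2552

First differences: -81, -143, -223, -321. Second differences: -62, -80, -98. Third differences: -18, -18.
Level-3 differences are constant, so T has degree 3.
Fitting a degree-3 polynomial gives T(k) = -3k³ + 5k² - 5k - 2.
Then T(10) = -2552.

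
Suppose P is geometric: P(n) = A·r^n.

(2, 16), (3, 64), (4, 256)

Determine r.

Consecutive ratio: 64/16 = 4, and 256/64 = 4, so r = 4.
Then A·4^2 = 16 gives A = 1, and P(n) = 1·4^n.

4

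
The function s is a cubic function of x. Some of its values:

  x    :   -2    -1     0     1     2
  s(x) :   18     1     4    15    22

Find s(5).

First differences: -17, 3, 11, 7. Second differences: 20, 8, -4. Third differences: -12, -12.
Level-3 differences are constant, so s has degree 3.
Fitting a degree-3 polynomial gives s(x) = -2x³ + 4x² + 9x + 4.
Then s(5) = -101.

-101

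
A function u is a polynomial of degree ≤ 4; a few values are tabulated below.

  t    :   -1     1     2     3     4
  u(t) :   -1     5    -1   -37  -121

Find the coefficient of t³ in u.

Write u(t) = at^4 + bt³ + ct² + dt + e; the 5 given values yield a linear system in the 5 coefficients.
Solving, the leading coefficient vanishes, and u(t) = -3t³ + 3t² + 6t - 1.
The coefficient of t³ is -3.

-3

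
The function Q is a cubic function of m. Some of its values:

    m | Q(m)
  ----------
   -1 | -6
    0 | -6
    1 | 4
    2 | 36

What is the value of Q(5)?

Write Q(m) = am³ + bm² + cm + d; the 4 given values yield a linear system in the 4 coefficients.
Solving, Q(m) = 2m³ + 5m² + 3m - 6.
Then Q(5) = 384.

384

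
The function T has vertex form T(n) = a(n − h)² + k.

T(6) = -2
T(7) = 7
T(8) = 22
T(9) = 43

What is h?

First differences 9, 15, 21; second difference 6 = 2a, so a = 3.
Expanding, the n-coefficient is −2ah = -6h; matching it to the data gives h = 5, and then k = -5.
So T(n) = 3(n − 5)² − 5.
Hence h = 5.

5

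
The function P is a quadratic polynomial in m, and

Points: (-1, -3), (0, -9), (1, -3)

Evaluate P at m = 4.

Write P(m) = am² + bm + c; the 3 given values yield a linear system in the 3 coefficients.
Solving, P(m) = 6m² - 9.
Then P(4) = 87.

87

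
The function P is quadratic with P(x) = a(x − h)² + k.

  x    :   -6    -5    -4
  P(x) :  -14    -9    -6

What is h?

First differences 5, 3; second difference -2 = 2a, so a = -1.
Expanding, the x-coefficient is −2ah = 2h; matching it to the data gives h = -3, and then k = -5.
So P(x) = -1(x + 3)² − 5.
Hence h = -3.

-3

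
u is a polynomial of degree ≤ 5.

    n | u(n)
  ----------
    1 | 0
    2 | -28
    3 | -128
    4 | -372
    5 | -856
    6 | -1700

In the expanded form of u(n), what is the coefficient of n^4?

-1

Write u(n) = an^5 + bn^4 + cn³ + dn² + en + p; the 6 given values yield a linear system in the 6 coefficients.
Solving, the leading coefficient vanishes, and u(n) = -n^4 - 2n³ + n² - 2n + 4.
The coefficient of n^4 is -1.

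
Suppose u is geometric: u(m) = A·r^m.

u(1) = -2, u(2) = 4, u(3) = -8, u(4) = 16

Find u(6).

Consecutive ratio: 4/(-2) = -2, and -8/4 = -2, so r = -2.
Then A·(-2)^1 = -2 gives A = 1, and u(m) = 1·(-2)^m.
u(6) = 1·(-2)^6 = 64.

64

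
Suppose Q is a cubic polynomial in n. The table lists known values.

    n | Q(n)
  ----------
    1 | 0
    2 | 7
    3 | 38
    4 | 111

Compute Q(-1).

-14

Write Q(n) = an³ + bn² + cn + d; the 4 given values yield a linear system in the 4 coefficients.
Solving, Q(n) = 3n³ - 6n² + 4n - 1.
Then Q(-1) = -14.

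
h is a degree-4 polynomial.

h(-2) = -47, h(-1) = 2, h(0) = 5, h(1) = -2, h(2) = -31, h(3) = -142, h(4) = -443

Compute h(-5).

First differences: 49, 3, -7, -29, -111, -301. Second differences: -46, -10, -22, -82, -190. Third differences: 36, -12, -60, -108. Fourth differences: -48, -48, -48.
Level-4 differences are constant, so h has degree 4.
Fitting a degree-4 polynomial gives h(x) = -2x^4 + 2x³ - 3x² - 4x + 5.
Then h(-5) = -1550.

-1550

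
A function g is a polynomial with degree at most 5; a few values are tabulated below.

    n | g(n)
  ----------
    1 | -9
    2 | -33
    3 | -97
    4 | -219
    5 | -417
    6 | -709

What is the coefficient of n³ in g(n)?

First differences: -24, -64, -122, -198, -292. Second differences: -40, -58, -76, -94. Third differences: -18, -18, -18.
Level-3 differences are constant, so g has degree 3.
Fitting a degree-3 polynomial gives g(n) = -3n³ - 2n² + 3n - 7.
The coefficient of n³ is -3.

-3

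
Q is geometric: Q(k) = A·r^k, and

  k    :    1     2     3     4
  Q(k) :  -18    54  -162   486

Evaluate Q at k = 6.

4374

Consecutive ratio: 54/(-18) = -3, and -162/54 = -3, so r = -3.
Then A·(-3)^1 = -18 gives A = 6, and Q(k) = 6·(-3)^k.
Q(6) = 6·(-3)^6 = 4374.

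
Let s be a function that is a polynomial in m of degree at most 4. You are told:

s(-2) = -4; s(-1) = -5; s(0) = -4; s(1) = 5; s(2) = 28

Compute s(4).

First differences: -1, 1, 9, 23. Second differences: 2, 8, 14. Third differences: 6, 6.
Level-3 differences are constant, so s has degree 3.
Fitting a degree-3 polynomial gives s(m) = m³ + 4m² + 4m - 4.
Then s(4) = 140.

140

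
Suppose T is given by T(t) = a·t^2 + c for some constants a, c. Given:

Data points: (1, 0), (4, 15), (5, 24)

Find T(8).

From T(1) = 0 and T(4) = 15: 1a + c = 0 and 16a + c = 15.
Subtracting: 15a = 15, so a = 1; then c = 0 − 1·1 = -1.
So T(t) = 1t² − 1, and T(8) = 63.

63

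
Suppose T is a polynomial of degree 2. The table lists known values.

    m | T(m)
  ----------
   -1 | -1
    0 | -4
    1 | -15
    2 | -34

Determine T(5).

First differences: -3, -11, -19. Second differences: -8, -8.
Level-2 differences are constant, so T has degree 2.
Fitting a degree-2 polynomial gives T(m) = -4m² - 7m - 4.
Then T(5) = -139.

-139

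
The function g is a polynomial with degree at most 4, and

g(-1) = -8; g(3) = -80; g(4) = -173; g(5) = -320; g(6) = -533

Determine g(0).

-5

Write g(m) = am^4 + bm³ + cm² + dm + e; the 5 given values yield a linear system in the 5 coefficients.
Solving, the leading coefficient vanishes, and g(m) = -2m³ - 3m² + 2m - 5.
Then g(0) = -5.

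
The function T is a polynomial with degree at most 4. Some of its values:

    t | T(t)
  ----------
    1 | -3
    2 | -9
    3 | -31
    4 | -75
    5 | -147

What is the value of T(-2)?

-21

First differences: -6, -22, -44, -72. Second differences: -16, -22, -28. Third differences: -6, -6.
Level-3 differences are constant, so T has degree 3.
Fitting a degree-3 polynomial gives T(t) = -t³ - 2t² + 7t - 7.
Then T(-2) = -21.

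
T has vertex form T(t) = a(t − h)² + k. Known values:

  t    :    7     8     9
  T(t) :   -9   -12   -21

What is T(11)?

First differences -3, -9; second difference -6 = 2a, so a = -3.
Expanding, the t-coefficient is −2ah = 6h; matching it to the data gives h = 7, and then k = -9.
So T(t) = -3(t − 7)² − 9.
T(11) = -3·4² − 9 = -57.

-57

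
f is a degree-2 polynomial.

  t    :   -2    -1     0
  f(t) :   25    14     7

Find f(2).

Write f(t) = at² + bt + c; the 3 given values yield a linear system in the 3 coefficients.
Solving, f(t) = 2t² - 5t + 7.
Then f(2) = 5.

5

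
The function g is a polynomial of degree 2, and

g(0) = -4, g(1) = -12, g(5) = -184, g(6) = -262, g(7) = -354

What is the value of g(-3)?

Write g(m) = am² + bm + c; the 5 given values yield a linear system in the 3 coefficients.
Solving, g(m) = -7m² - m - 4.
Then g(-3) = -64.

-64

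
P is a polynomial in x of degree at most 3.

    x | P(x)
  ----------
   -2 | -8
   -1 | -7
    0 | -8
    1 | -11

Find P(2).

-16

First differences: 1, -1, -3. Second differences: -2, -2.
Level-2 differences are constant, so P has degree 2.
Fitting a degree-2 polynomial gives P(x) = -x² - 2x - 8.
Then P(2) = -16.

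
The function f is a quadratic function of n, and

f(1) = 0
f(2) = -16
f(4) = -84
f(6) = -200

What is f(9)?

-464

Write f(n) = an² + bn + c; the 4 given values yield a linear system in the 3 coefficients.
Solving, f(n) = -6n² + 2n + 4.
Then f(9) = -464.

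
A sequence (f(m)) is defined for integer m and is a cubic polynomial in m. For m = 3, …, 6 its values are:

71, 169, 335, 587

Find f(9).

2039

Write f(m) = am³ + bm² + cm + d; the 4 given values yield a linear system in the 4 coefficients.
Solving, f(m) = 3m³ - 2m² + m + 5.
Then f(9) = 2039.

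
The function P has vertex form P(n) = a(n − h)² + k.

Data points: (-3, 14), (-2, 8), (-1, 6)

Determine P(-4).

24

First differences -6, -2; second difference 4 = 2a, so a = 2.
Expanding, the n-coefficient is −2ah = -4h; matching it to the data gives h = -1, and then k = 6.
So P(n) = 2(n + 1)² + 6.
P(-4) = 2·(-3)² + 6 = 24.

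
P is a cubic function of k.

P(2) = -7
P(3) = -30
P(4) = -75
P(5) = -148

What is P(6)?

-255

Write P(k) = ak³ + bk² + ck + d; the 4 given values yield a linear system in the 4 coefficients.
Solving, P(k) = -k³ - 2k² + 6k - 3.
Then P(6) = -255.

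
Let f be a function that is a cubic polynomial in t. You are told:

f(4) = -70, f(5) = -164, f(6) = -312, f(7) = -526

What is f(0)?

6

Write f(t) = at³ + bt² + ct + d; the 4 given values yield a linear system in the 4 coefficients.
Solving, f(t) = -2t³ + 3t² + t + 6.
The constant term is f(0) = 6.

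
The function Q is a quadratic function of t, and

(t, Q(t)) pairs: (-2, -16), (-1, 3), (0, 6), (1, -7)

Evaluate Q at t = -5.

First differences: 19, 3, -13. Second differences: -16, -16.
Level-2 differences are constant, so Q has degree 2.
Fitting a degree-2 polynomial gives Q(t) = -8t² - 5t + 6.
Then Q(-5) = -169.

-169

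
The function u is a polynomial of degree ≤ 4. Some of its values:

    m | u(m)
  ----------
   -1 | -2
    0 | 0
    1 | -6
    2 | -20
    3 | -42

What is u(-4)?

-56

First differences: 2, -6, -14, -22. Second differences: -8, -8, -8.
Level-2 differences are constant, so u has degree 2.
Fitting a degree-2 polynomial gives u(m) = -4m² - 2m.
Then u(-4) = -56.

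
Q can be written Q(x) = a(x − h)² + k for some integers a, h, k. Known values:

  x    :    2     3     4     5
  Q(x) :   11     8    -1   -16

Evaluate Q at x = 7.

-64

First differences -3, -9, -15; second difference -6 = 2a, so a = -3.
Expanding, the x-coefficient is −2ah = 6h; matching it to the data gives h = 2, and then k = 11.
So Q(x) = -3(x − 2)² + 11.
Q(7) = -3·5² + 11 = -64.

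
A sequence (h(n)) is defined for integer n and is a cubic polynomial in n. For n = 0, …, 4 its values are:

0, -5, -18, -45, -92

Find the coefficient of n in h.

-3

First differences: -5, -13, -27, -47. Second differences: -8, -14, -20. Third differences: -6, -6.
Level-3 differences are constant, so h has degree 3.
Fitting a degree-3 polynomial gives h(n) = -n³ - n² - 3n.
The coefficient of n is -3.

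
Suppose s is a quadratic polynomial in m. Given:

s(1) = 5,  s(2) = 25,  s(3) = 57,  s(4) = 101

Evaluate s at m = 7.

First differences: 20, 32, 44. Second differences: 12, 12.
Level-2 differences are constant, so s has degree 2.
Fitting a degree-2 polynomial gives s(m) = 6m² + 2m - 3.
Then s(7) = 305.

305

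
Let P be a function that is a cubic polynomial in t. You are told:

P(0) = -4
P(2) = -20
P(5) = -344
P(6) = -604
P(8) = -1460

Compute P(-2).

20

Write P(t) = at³ + bt² + ct + d; the 5 given values yield a linear system in the 4 coefficients.
Solving, P(t) = -3t³ + t² + 2t - 4.
Then P(-2) = 20.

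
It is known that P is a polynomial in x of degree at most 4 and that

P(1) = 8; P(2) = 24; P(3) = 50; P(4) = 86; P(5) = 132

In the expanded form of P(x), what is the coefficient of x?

1

First differences: 16, 26, 36, 46. Second differences: 10, 10, 10.
Level-2 differences are constant, so P has degree 2.
Fitting a degree-2 polynomial gives P(x) = 5x² + x + 2.
The coefficient of x is 1.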